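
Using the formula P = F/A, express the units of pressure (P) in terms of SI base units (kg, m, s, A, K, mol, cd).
Units of each symbol in P = F/A:
  F (force): kg·m/s²
  A (area): m²  → in the denominator, contributes 1/m²

Multiplying the contributions: [kg·m/s²] · [1/m²]
Adding exponents of each base unit: kg: 1, m: -1, s: -2
SI base units of pressure: kg/(m·s²)

Answer: kg/(m·s²)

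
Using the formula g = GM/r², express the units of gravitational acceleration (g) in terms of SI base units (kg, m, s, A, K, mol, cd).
Units of each symbol in g = GM/r²:
  G (gravitational constant): m³/(kg·s²)
  M (mass): kg
  r (distance): m  → to the power 2 in the denominator, contributes 1/m²

Multiplying the contributions: [m³/(kg·s²)] · [kg] · [1/m²]
Adding exponents of each base unit: m: 1, s: -2
SI base units of gravitational acceleration: m/s²

Answer: m/s²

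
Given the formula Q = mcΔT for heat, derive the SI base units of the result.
Units of each symbol in Q = mcΔT:
  m (mass): kg
  c (specific heat capacity, in J/(kg·K)): m²/(s²·K)
  ΔT (temperature change): K

Multiplying the contributions: [kg] · [m²/(s²·K)] · [K]
Adding exponents of each base unit: kg: 1, m: 2, s: -2
SI base units of heat: kg·m²/s²

Answer: kg·m²/s²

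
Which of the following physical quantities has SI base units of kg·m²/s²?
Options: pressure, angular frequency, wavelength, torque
Checking the SI base units of each option:
  pressure (P = F/A): kg/(m·s²)  ✗
  angular frequency (ω = 2πf): 1/s  ✗
  wavelength (λ = v/f): m  ✗
  torque (τ = Fr): kg·m²/s²  ✓ matches

Only torque has units kg·m²/s².

Answer: torque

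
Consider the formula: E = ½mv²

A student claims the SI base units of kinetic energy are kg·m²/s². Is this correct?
Units of each symbol in E = ½mv²:
  m (mass): kg
  v (speed): m/s  → to the power 2, contributes m²/s²
  The factor ½ is dimensionless.

Multiplying the contributions: [kg] · [m²/s²]
Adding exponents of each base unit: kg: 1, m: 2, s: -2
SI base units of kinetic energy: kg·m²/s²

The claimed units kg·m²/s² match the derived units, so the claim is correct.

Answer: Yes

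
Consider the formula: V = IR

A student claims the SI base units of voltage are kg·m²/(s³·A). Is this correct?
Units of each symbol in V = IR:
  I (current): A
  R (resistance, in ohms): kg·m²/(s³·A²)

Multiplying the contributions: [A] · [kg·m²/(s³·A²)]
Adding exponents of each base unit: kg: 1, m: 2, s: -3, A: -1
SI base units of voltage: kg·m²/(s³·A)

The claimed units kg·m²/(s³·A) match the derived units, so the claim is correct.

Answer: Yes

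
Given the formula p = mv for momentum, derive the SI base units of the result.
Units of each symbol in p = mv:
  m (mass): kg
  v (velocity): m/s

Multiplying the contributions: [kg] · [m/s]
Adding exponents of each base unit: kg: 1, m: 1, s: -1
SI base units of momentum: kg·m/s

Answer: kg·m/s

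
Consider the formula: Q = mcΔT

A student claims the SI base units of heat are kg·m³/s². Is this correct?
Units of each symbol in Q = mcΔT:
  m (mass): kg
  c (specific heat capacity, in J/(kg·K)): m²/(s²·K)
  ΔT (temperature change): K

Multiplying the contributions: [kg] · [m²/(s²·K)] · [K]
Adding exponents of each base unit: kg: 1, m: 2, s: -2
SI base units of heat: kg·m²/s²

The claimed units kg·m³/s² (exponents kg: 1, m: 3, s: -2) do not match the derived units kg·m²/s² (exponents kg: 1, m: 2, s: -2), so the claim is incorrect.

Answer: No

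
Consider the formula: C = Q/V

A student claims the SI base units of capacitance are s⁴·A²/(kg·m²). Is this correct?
Units of each symbol in C = Q/V:
  Q (charge, in coulombs): s·A
  V (voltage, in volts): kg·m²/(s³·A)  → in the denominator, contributes s³·A/(kg·m²)

Multiplying the contributions: [s·A] · [s³·A/(kg·m²)]
Adding exponents of each base unit: kg: -1, m: -2, s: 4, A: 2
SI base units of capacitance: s⁴·A²/(kg·m²)

The claimed units s⁴·A²/(kg·m²) match the derived units, so the claim is correct.

Answer: Yes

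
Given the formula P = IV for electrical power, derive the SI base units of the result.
Units of each symbol in P = IV:
  I (current): A
  V (voltage, in volts): kg·m²/(s³·A)

Multiplying the contributions: [A] · [kg·m²/(s³·A)]
Adding exponents of each base unit: kg: 1, m: 2, s: -3
SI base units of electrical power: kg·m²/s³

Answer: kg·m²/s³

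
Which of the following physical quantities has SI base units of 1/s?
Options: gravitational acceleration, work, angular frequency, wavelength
Checking the SI base units of each option:
  gravitational acceleration (g = GM/r²): m/s²  ✗
  work (W = Fd): kg·m²/s²  ✗
  angular frequency (ω = 2πf): 1/s  ✓ matches
  wavelength (λ = v/f): m  ✗

Only angular frequency has units 1/s.

Answer: angular frequency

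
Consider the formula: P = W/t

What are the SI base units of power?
Units of each symbol in P = W/t:
  W (work): kg·m²/s²
  t (time): s  → in the denominator, contributes 1/s

Multiplying the contributions: [kg·m²/s²] · [1/s]
Adding exponents of each base unit: kg: 1, m: 2, s: -3
SI base units of power: kg·m²/s³

Answer: kg·m²/s³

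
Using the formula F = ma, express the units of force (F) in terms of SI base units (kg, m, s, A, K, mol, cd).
Units of each symbol in F = ma:
  m (mass): kg
  a (acceleration): m/s²

Multiplying the contributions: [kg] · [m/s²]
Adding exponents of each base unit: kg: 1, m: 1, s: -2
SI base units of force: kg·m/s²

Answer: kg·m/s²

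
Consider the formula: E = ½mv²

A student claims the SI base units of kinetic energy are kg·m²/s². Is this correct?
Units of each symbol in E = ½mv²:
  m (mass): kg
  v (speed): m/s  → to the power 2, contributes m²/s²
  The factor ½ is dimensionless.

Multiplying the contributions: [kg] · [m²/s²]
Adding exponents of each base unit: kg: 1, m: 2, s: -2
SI base units of kinetic energy: kg·m²/s²

The claimed units kg·m²/s² match the derived units, so the claim is correct.

Answer: Yes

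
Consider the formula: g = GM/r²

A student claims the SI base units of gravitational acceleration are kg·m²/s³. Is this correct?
Units of each symbol in g = GM/r²:
  G (gravitational constant): m³/(kg·s²)
  M (mass): kg
  r (distance): m  → to the power 2 in the denominator, contributes 1/m²

Multiplying the contributions: [m³/(kg·s²)] · [kg] · [1/m²]
Adding exponents of each base unit: m: 1, s: -2
SI base units of gravitational acceleration: m/s²

The claimed units kg·m²/s³ (exponents kg: 1, m: 2, s: -3) do not match the derived units m/s² (exponents m: 1, s: -2), so the claim is incorrect.

Answer: No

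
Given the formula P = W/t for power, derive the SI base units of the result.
Units of each symbol in P = W/t:
  W (work): kg·m²/s²
  t (time): s  → in the denominator, contributes 1/s

Multiplying the contributions: [kg·m²/s²] · [1/s]
Adding exponents of each base unit: kg: 1, m: 2, s: -3
SI base units of power: kg·m²/s³

Answer: kg·m²/s³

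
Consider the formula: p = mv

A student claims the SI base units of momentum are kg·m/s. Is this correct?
Units of each symbol in p = mv:
  m (mass): kg
  v (velocity): m/s

Multiplying the contributions: [kg] · [m/s]
Adding exponents of each base unit: kg: 1, m: 1, s: -1
SI base units of momentum: kg·m/s

The claimed units kg·m/s match the derived units, so the claim is correct.

Answer: Yes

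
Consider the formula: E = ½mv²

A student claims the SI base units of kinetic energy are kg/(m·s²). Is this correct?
Units of each symbol in E = ½mv²:
  m (mass): kg
  v (speed): m/s  → to the power 2, contributes m²/s²
  The factor ½ is dimensionless.

Multiplying the contributions: [kg] · [m²/s²]
Adding exponents of each base unit: kg: 1, m: 2, s: -2
SI base units of kinetic energy: kg·m²/s²

The claimed units kg/(m·s²) (exponents kg: 1, m: -1, s: -2) do not match the derived units kg·m²/s² (exponents kg: 1, m: 2, s: -2), so the claim is incorrect.

Answer: No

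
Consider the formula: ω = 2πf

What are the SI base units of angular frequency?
Units of each symbol in ω = 2πf:
  f (frequency): 1/s
  The factor 2π is dimensionless.

Multiplying the contributions: [1/s]
Adding exponents of each base unit: s: -1
SI base units of angular frequency: 1/s

Answer: 1/s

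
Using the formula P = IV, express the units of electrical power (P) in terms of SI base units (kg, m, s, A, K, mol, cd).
Units of each symbol in P = IV:
  I (current): A
  V (voltage, in volts): kg·m²/(s³·A)

Multiplying the contributions: [A] · [kg·m²/(s³·A)]
Adding exponents of each base unit: kg: 1, m: 2, s: -3
SI base units of electrical power: kg·m²/s³

Answer: kg·m²/s³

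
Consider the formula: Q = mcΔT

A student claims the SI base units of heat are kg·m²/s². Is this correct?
Units of each symbol in Q = mcΔT:
  m (mass): kg
  c (specific heat capacity, in J/(kg·K)): m²/(s²·K)
  ΔT (temperature change): K

Multiplying the contributions: [kg] · [m²/(s²·K)] · [K]
Adding exponents of each base unit: kg: 1, m: 2, s: -2
SI base units of heat: kg·m²/s²

The claimed units kg·m²/s² match the derived units, so the claim is correct.

Answer: Yes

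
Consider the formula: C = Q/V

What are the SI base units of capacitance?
Units of each symbol in C = Q/V:
  Q (charge, in coulombs): s·A
  V (voltage, in volts): kg·m²/(s³·A)  → in the denominator, contributes s³·A/(kg·m²)

Multiplying the contributions: [s·A] · [s³·A/(kg·m²)]
Adding exponents of each base unit: kg: -1, m: -2, s: 4, A: 2
SI base units of capacitance: s⁴·A²/(kg·m²)

Answer: s⁴·A²/(kg·m²)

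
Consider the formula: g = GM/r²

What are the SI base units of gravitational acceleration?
Units of each symbol in g = GM/r²:
  G (gravitational constant): m³/(kg·s²)
  M (mass): kg
  r (distance): m  → to the power 2 in the denominator, contributes 1/m²

Multiplying the contributions: [m³/(kg·s²)] · [kg] · [1/m²]
Adding exponents of each base unit: m: 1, s: -2
SI base units of gravitational acceleration: m/s²

Answer: m/s²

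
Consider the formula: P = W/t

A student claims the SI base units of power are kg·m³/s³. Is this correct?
Units of each symbol in P = W/t:
  W (work): kg·m²/s²
  t (time): s  → in the denominator, contributes 1/s

Multiplying the contributions: [kg·m²/s²] · [1/s]
Adding exponents of each base unit: kg: 1, m: 2, s: -3
SI base units of power: kg·m²/s³

The claimed units kg·m³/s³ (exponents kg: 1, m: 3, s: -3) do not match the derived units kg·m²/s³ (exponents kg: 1, m: 2, s: -3), so the claim is incorrect.

Answer: No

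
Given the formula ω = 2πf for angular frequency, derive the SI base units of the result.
Units of each symbol in ω = 2πf:
  f (frequency): 1/s
  The factor 2π is dimensionless.

Multiplying the contributions: [1/s]
Adding exponents of each base unit: s: -1
SI base units of angular frequency: 1/s

Answer: 1/s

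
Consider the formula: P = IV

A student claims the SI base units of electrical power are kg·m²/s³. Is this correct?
Units of each symbol in P = IV:
  I (current): A
  V (voltage, in volts): kg·m²/(s³·A)

Multiplying the contributions: [A] · [kg·m²/(s³·A)]
Adding exponents of each base unit: kg: 1, m: 2, s: -3
SI base units of electrical power: kg·m²/s³

The claimed units kg·m²/s³ match the derived units, so the claim is correct.

Answer: Yes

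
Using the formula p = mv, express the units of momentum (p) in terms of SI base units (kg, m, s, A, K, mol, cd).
Units of each symbol in p = mv:
  m (mass): kg
  v (velocity): m/s

Multiplying the contributions: [kg] · [m/s]
Adding exponents of each base unit: kg: 1, m: 1, s: -1
SI base units of momentum: kg·m/s

Answer: kg·m/s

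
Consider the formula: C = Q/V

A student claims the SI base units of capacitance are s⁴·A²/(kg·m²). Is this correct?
Units of each symbol in C = Q/V:
  Q (charge, in coulombs): s·A
  V (voltage, in volts): kg·m²/(s³·A)  → in the denominator, contributes s³·A/(kg·m²)

Multiplying the contributions: [s·A] · [s³·A/(kg·m²)]
Adding exponents of each base unit: kg: -1, m: -2, s: 4, A: 2
SI base units of capacitance: s⁴·A²/(kg·m²)

The claimed units s⁴·A²/(kg·m²) match the derived units, so the claim is correct.

Answer: Yes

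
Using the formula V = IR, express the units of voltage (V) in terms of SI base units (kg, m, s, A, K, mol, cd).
Units of each symbol in V = IR:
  I (current): A
  R (resistance, in ohms): kg·m²/(s³·A²)

Multiplying the contributions: [A] · [kg·m²/(s³·A²)]
Adding exponents of each base unit: kg: 1, m: 2, s: -3, A: -1
SI base units of voltage: kg·m²/(s³·A)

Answer: kg·m²/(s³·A)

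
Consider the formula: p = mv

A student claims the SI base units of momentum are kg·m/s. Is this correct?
Units of each symbol in p = mv:
  m (mass): kg
  v (velocity): m/s

Multiplying the contributions: [kg] · [m/s]
Adding exponents of each base unit: kg: 1, m: 1, s: -1
SI base units of momentum: kg·m/s

The claimed units kg·m/s match the derived units, so the claim is correct.

Answer: Yes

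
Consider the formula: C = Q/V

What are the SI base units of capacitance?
Units of each symbol in C = Q/V:
  Q (charge, in coulombs): s·A
  V (voltage, in volts): kg·m²/(s³·A)  → in the denominator, contributes s³·A/(kg·m²)

Multiplying the contributions: [s·A] · [s³·A/(kg·m²)]
Adding exponents of each base unit: kg: -1, m: -2, s: 4, A: 2
SI base units of capacitance: s⁴·A²/(kg·m²)

Answer: s⁴·A²/(kg·m²)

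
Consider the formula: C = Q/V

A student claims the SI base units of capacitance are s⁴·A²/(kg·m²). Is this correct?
Units of each symbol in C = Q/V:
  Q (charge, in coulombs): s·A
  V (voltage, in volts): kg·m²/(s³·A)  → in the denominator, contributes s³·A/(kg·m²)

Multiplying the contributions: [s·A] · [s³·A/(kg·m²)]
Adding exponents of each base unit: kg: -1, m: -2, s: 4, A: 2
SI base units of capacitance: s⁴·A²/(kg·m²)

The claimed units s⁴·A²/(kg·m²) match the derived units, so the claim is correct.

Answer: Yes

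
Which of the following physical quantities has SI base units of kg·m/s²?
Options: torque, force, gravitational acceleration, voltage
Checking the SI base units of each option:
  torque (τ = Fr): kg·m²/s²  ✗
  force (F = ma): kg·m/s²  ✓ matches
  gravitational acceleration (g = GM/r²): m/s²  ✗
  voltage (V = IR): kg·m²/(s³·A)  ✗

Only force has units kg·m/s².

Answer: force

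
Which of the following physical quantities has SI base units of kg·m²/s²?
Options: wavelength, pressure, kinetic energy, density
Checking the SI base units of each option:
  wavelength (λ = v/f): m  ✗
  pressure (P = F/A): kg/(m·s²)  ✗
  kinetic energy (E = ½mv²): kg·m²/s²  ✓ matches
  density (ρ = m/V): kg/m³  ✗

Only kinetic energy has units kg·m²/s².

Answer: kinetic energy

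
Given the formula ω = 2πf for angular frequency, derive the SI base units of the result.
Units of each symbol in ω = 2πf:
  f (frequency): 1/s
  The factor 2π is dimensionless.

Multiplying the contributions: [1/s]
Adding exponents of each base unit: s: -1
SI base units of angular frequency: 1/s

Answer: 1/s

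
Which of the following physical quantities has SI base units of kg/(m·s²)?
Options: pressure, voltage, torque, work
Checking the SI base units of each option:
  pressure (P = F/A): kg/(m·s²)  ✓ matches
  voltage (V = IR): kg·m²/(s³·A)  ✗
  torque (τ = Fr): kg·m²/s²  ✗
  work (W = Fd): kg·m²/s²  ✗

Only pressure has units kg/(m·s²).

Answer: pressure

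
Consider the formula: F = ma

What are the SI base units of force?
Units of each symbol in F = ma:
  m (mass): kg
  a (acceleration): m/s²

Multiplying the contributions: [kg] · [m/s²]
Adding exponents of each base unit: kg: 1, m: 1, s: -2
SI base units of force: kg·m/s²

Answer: kg·m/s²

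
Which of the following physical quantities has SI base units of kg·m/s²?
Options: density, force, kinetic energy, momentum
Checking the SI base units of each option:
  density (ρ = m/V): kg/m³  ✗
  force (F = ma): kg·m/s²  ✓ matches
  kinetic energy (E = ½mv²): kg·m²/s²  ✗
  momentum (p = mv): kg·m/s  ✗

Only force has units kg·m/s².

Answer: force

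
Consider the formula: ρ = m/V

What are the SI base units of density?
Units of each symbol in ρ = m/V:
  m (mass): kg
  V (volume): m³  → in the denominator, contributes 1/m³

Multiplying the contributions: [kg] · [1/m³]
Adding exponents of each base unit: kg: 1, m: -3
SI base units of density: kg/m³

Answer: kg/m³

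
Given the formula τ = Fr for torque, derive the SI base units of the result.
Units of each symbol in τ = Fr:
  F (force): kg·m/s²
  r (lever arm): m

Multiplying the contributions: [kg·m/s²] · [m]
Adding exponents of each base unit: kg: 1, m: 2, s: -2
SI base units of torque: kg·m²/s²

Answer: kg·m²/s²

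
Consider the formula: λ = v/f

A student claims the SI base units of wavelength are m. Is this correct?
Units of each symbol in λ = v/f:
  v (wave speed): m/s
  f (frequency): 1/s  → in the denominator, contributes s

Multiplying the contributions: [m/s] · [s]
Adding exponents of each base unit: m: 1
SI base units of wavelength: m

The claimed units m match the derived units, so the claim is correct.

Answer: Yes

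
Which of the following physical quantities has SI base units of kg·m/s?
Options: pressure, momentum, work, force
Checking the SI base units of each option:
  pressure (P = F/A): kg/(m·s²)  ✗
  momentum (p = mv): kg·m/s  ✓ matches
  work (W = Fd): kg·m²/s²  ✗
  force (F = ma): kg·m/s²  ✗

Only momentum has units kg·m/s.

Answer: momentum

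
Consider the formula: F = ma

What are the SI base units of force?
Units of each symbol in F = ma:
  m (mass): kg
  a (acceleration): m/s²

Multiplying the contributions: [kg] · [m/s²]
Adding exponents of each base unit: kg: 1, m: 1, s: -2
SI base units of force: kg·m/s²

Answer: kg·m/s²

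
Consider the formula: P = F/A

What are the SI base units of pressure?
Units of each symbol in P = F/A:
  F (force): kg·m/s²
  A (area): m²  → in the denominator, contributes 1/m²

Multiplying the contributions: [kg·m/s²] · [1/m²]
Adding exponents of each base unit: kg: 1, m: -1, s: -2
SI base units of pressure: kg/(m·s²)

Answer: kg/(m·s²)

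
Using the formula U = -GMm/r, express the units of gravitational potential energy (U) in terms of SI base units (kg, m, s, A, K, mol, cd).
Units of each symbol in U = -GMm/r:
  G (gravitational constant): m³/(kg·s²)
  M (mass): kg
  m (mass): kg
  r (distance): m  → in the denominator, contributes 1/m
  The minus sign does not affect the units.

Multiplying the contributions: [m³/(kg·s²)] · [kg] · [kg] · [1/m]
Adding exponents of each base unit: kg: 1, m: 2, s: -2
SI base units of gravitational potential energy: kg·m²/s²

Answer: kg·m²/s²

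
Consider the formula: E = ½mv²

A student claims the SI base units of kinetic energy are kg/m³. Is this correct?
Units of each symbol in E = ½mv²:
  m (mass): kg
  v (speed): m/s  → to the power 2, contributes m²/s²
  The factor ½ is dimensionless.

Multiplying the contributions: [kg] · [m²/s²]
Adding exponents of each base unit: kg: 1, m: 2, s: -2
SI base units of kinetic energy: kg·m²/s²

The claimed units kg/m³ (exponents kg: 1, m: -3) do not match the derived units kg·m²/s² (exponents kg: 1, m: 2, s: -2), so the claim is incorrect.

Answer: No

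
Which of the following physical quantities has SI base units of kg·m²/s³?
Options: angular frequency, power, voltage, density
Checking the SI base units of each option:
  angular frequency (ω = 2πf): 1/s  ✗
  power (P = W/t): kg·m²/s³  ✓ matches
  voltage (V = IR): kg·m²/(s³·A)  ✗
  density (ρ = m/V): kg/m³  ✗

Only power has units kg·m²/s³.

Answer: power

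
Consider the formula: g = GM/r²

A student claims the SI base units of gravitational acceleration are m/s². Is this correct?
Units of each symbol in g = GM/r²:
  G (gravitational constant): m³/(kg·s²)
  M (mass): kg
  r (distance): m  → to the power 2 in the denominator, contributes 1/m²

Multiplying the contributions: [m³/(kg·s²)] · [kg] · [1/m²]
Adding exponents of each base unit: m: 1, s: -2
SI base units of gravitational acceleration: m/s²

The claimed units m/s² match the derived units, so the claim is correct.

Answer: Yes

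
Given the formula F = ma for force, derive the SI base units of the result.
Units of each symbol in F = ma:
  m (mass): kg
  a (acceleration): m/s²

Multiplying the contributions: [kg] · [m/s²]
Adding exponents of each base unit: kg: 1, m: 1, s: -2
SI base units of force: kg·m/s²

Answer: kg·m/s²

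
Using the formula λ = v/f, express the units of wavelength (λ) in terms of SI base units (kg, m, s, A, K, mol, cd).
Units of each symbol in λ = v/f:
  v (wave speed): m/s
  f (frequency): 1/s  → in the denominator, contributes s

Multiplying the contributions: [m/s] · [s]
Adding exponents of each base unit: m: 1
SI base units of wavelength: m

Answer: m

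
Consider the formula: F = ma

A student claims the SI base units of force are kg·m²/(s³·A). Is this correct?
Units of each symbol in F = ma:
  m (mass): kg
  a (acceleration): m/s²

Multiplying the contributions: [kg] · [m/s²]
Adding exponents of each base unit: kg: 1, m: 1, s: -2
SI base units of force: kg·m/s²

The claimed units kg·m²/(s³·A) (exponents kg: 1, m: 2, s: -3, A: -1) do not match the derived units kg·m/s² (exponents kg: 1, m: 1, s: -2), so the claim is incorrect.

Answer: No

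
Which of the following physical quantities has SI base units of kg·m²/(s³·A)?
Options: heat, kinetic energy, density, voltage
Checking the SI base units of each option:
  heat (Q = mcΔT): kg·m²/s²  ✗
  kinetic energy (E = ½mv²): kg·m²/s²  ✗
  density (ρ = m/V): kg/m³  ✗
  voltage (V = IR): kg·m²/(s³·A)  ✓ matches

Only voltage has units kg·m²/(s³·A).

Answer: voltage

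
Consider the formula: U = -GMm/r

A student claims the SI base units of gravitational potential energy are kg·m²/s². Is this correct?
Units of each symbol in U = -GMm/r:
  G (gravitational constant): m³/(kg·s²)
  M (mass): kg
  m (mass): kg
  r (distance): m  → in the denominator, contributes 1/m
  The minus sign does not affect the units.

Multiplying the contributions: [m³/(kg·s²)] · [kg] · [kg] · [1/m]
Adding exponents of each base unit: kg: 1, m: 2, s: -2
SI base units of gravitational potential energy: kg·m²/s²

The claimed units kg·m²/s² match the derived units, so the claim is correct.

Answer: Yes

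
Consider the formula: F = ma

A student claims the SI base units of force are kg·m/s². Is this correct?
Units of each symbol in F = ma:
  m (mass): kg
  a (acceleration): m/s²

Multiplying the contributions: [kg] · [m/s²]
Adding exponents of each base unit: kg: 1, m: 1, s: -2
SI base units of force: kg·m/s²

The claimed units kg·m/s² match the derived units, so the claim is correct.

Answer: Yes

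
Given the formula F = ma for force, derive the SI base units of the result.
Units of each symbol in F = ma:
  m (mass): kg
  a (acceleration): m/s²

Multiplying the contributions: [kg] · [m/s²]
Adding exponents of each base unit: kg: 1, m: 1, s: -2
SI base units of force: kg·m/s²

Answer: kg·m/s²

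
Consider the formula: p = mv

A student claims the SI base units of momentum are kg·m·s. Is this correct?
Units of each symbol in p = mv:
  m (mass): kg
  v (velocity): m/s

Multiplying the contributions: [kg] · [m/s]
Adding exponents of each base unit: kg: 1, m: 1, s: -1
SI base units of momentum: kg·m/s

The claimed units kg·m·s (exponents kg: 1, m: 1, s: 1) do not match the derived units kg·m/s (exponents kg: 1, m: 1, s: -1), so the claim is incorrect.

Answer: No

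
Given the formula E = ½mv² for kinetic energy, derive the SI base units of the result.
Units of each symbol in E = ½mv²:
  m (mass): kg
  v (speed): m/s  → to the power 2, contributes m²/s²
  The factor ½ is dimensionless.

Multiplying the contributions: [kg] · [m²/s²]
Adding exponents of each base unit: kg: 1, m: 2, s: -2
SI base units of kinetic energy: kg·m²/s²

Answer: kg·m²/s²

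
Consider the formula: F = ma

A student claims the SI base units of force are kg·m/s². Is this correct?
Units of each symbol in F = ma:
  m (mass): kg
  a (acceleration): m/s²

Multiplying the contributions: [kg] · [m/s²]
Adding exponents of each base unit: kg: 1, m: 1, s: -2
SI base units of force: kg·m/s²

The claimed units kg·m/s² match the derived units, so the claim is correct.

Answer: Yes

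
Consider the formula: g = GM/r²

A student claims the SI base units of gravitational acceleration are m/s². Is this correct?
Units of each symbol in g = GM/r²:
  G (gravitational constant): m³/(kg·s²)
  M (mass): kg
  r (distance): m  → to the power 2 in the denominator, contributes 1/m²

Multiplying the contributions: [m³/(kg·s²)] · [kg] · [1/m²]
Adding exponents of each base unit: m: 1, s: -2
SI base units of gravitational acceleration: m/s²

The claimed units m/s² match the derived units, so the claim is correct.

Answer: Yes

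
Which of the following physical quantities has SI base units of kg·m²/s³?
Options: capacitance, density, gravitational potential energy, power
Checking the SI base units of each option:
  capacitance (C = Q/V): s⁴·A²/(kg·m²)  ✗
  density (ρ = m/V): kg/m³  ✗
  gravitational potential energy (U = -GMm/r): kg·m²/s²  ✗
  power (P = W/t): kg·m²/s³  ✓ matches

Only power has units kg·m²/s³.

Answer: power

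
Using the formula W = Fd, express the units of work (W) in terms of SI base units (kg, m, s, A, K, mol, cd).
Units of each symbol in W = Fd:
  F (force): kg·m/s²
  d (displacement): m

Multiplying the contributions: [kg·m/s²] · [m]
Adding exponents of each base unit: kg: 1, m: 2, s: -2
SI base units of work: kg·m²/s²

Answer: kg·m²/s²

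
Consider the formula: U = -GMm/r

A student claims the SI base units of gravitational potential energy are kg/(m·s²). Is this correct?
Units of each symbol in U = -GMm/r:
  G (gravitational constant): m³/(kg·s²)
  M (mass): kg
  m (mass): kg
  r (distance): m  → in the denominator, contributes 1/m
  The minus sign does not affect the units.

Multiplying the contributions: [m³/(kg·s²)] · [kg] · [kg] · [1/m]
Adding exponents of each base unit: kg: 1, m: 2, s: -2
SI base units of gravitational potential energy: kg·m²/s²

The claimed units kg/(m·s²) (exponents kg: 1, m: -1, s: -2) do not match the derived units kg·m²/s² (exponents kg: 1, m: 2, s: -2), so the claim is incorrect.

Answer: No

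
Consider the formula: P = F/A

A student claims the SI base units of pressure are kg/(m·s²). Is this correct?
Units of each symbol in P = F/A:
  F (force): kg·m/s²
  A (area): m²  → in the denominator, contributes 1/m²

Multiplying the contributions: [kg·m/s²] · [1/m²]
Adding exponents of each base unit: kg: 1, m: -1, s: -2
SI base units of pressure: kg/(m·s²)

The claimed units kg/(m·s²) match the derived units, so the claim is correct.

Answer: Yes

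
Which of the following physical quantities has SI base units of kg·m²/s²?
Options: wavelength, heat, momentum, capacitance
Checking the SI base units of each option:
  wavelength (λ = v/f): m  ✗
  heat (Q = mcΔT): kg·m²/s²  ✓ matches
  momentum (p = mv): kg·m/s  ✗
  capacitance (C = Q/V): s⁴·A²/(kg·m²)  ✗

Only heat has units kg·m²/s².

Answer: heat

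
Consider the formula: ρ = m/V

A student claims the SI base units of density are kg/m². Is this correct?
Units of each symbol in ρ = m/V:
  m (mass): kg
  V (volume): m³  → in the denominator, contributes 1/m³

Multiplying the contributions: [kg] · [1/m³]
Adding exponents of each base unit: kg: 1, m: -3
SI base units of density: kg/m³

The claimed units kg/m² (exponents kg: 1, m: -2) do not match the derived units kg/m³ (exponents kg: 1, m: -3), so the claim is incorrect.

Answer: No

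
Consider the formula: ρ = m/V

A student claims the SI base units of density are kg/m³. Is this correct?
Units of each symbol in ρ = m/V:
  m (mass): kg
  V (volume): m³  → in the denominator, contributes 1/m³

Multiplying the contributions: [kg] · [1/m³]
Adding exponents of each base unit: kg: 1, m: -3
SI base units of density: kg/m³

The claimed units kg/m³ match the derived units, so the claim is correct.

Answer: Yes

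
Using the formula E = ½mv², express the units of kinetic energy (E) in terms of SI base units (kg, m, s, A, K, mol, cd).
Units of each symbol in E = ½mv²:
  m (mass): kg
  v (speed): m/s  → to the power 2, contributes m²/s²
  The factor ½ is dimensionless.

Multiplying the contributions: [kg] · [m²/s²]
Adding exponents of each base unit: kg: 1, m: 2, s: -2
SI base units of kinetic energy: kg·m²/s²

Answer: kg·m²/s²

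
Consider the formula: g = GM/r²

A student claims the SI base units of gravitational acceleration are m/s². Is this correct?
Units of each symbol in g = GM/r²:
  G (gravitational constant): m³/(kg·s²)
  M (mass): kg
  r (distance): m  → to the power 2 in the denominator, contributes 1/m²

Multiplying the contributions: [m³/(kg·s²)] · [kg] · [1/m²]
Adding exponents of each base unit: m: 1, s: -2
SI base units of gravitational acceleration: m/s²

The claimed units m/s² match the derived units, so the claim is correct.

Answer: Yes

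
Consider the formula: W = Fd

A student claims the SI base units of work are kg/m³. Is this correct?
Units of each symbol in W = Fd:
  F (force): kg·m/s²
  d (displacement): m

Multiplying the contributions: [kg·m/s²] · [m]
Adding exponents of each base unit: kg: 1, m: 2, s: -2
SI base units of work: kg·m²/s²

The claimed units kg/m³ (exponents kg: 1, m: -3) do not match the derived units kg·m²/s² (exponents kg: 1, m: 2, s: -2), so the claim is incorrect.

Answer: No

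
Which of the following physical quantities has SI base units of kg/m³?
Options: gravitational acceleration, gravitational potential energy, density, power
Checking the SI base units of each option:
  gravitational acceleration (g = GM/r²): m/s²  ✗
  gravitational potential energy (U = -GMm/r): kg·m²/s²  ✗
  density (ρ = m/V): kg/m³  ✓ matches
  power (P = W/t): kg·m²/s³  ✗

Only density has units kg/m³.

Answer: density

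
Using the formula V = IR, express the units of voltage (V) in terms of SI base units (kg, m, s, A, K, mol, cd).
Units of each symbol in V = IR:
  I (current): A
  R (resistance, in ohms): kg·m²/(s³·A²)

Multiplying the contributions: [A] · [kg·m²/(s³·A²)]
Adding exponents of each base unit: kg: 1, m: 2, s: -3, A: -1
SI base units of voltage: kg·m²/(s³·A)

Answer: kg·m²/(s³·A)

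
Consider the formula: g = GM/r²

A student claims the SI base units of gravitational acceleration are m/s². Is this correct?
Units of each symbol in g = GM/r²:
  G (gravitational constant): m³/(kg·s²)
  M (mass): kg
  r (distance): m  → to the power 2 in the denominator, contributes 1/m²

Multiplying the contributions: [m³/(kg·s²)] · [kg] · [1/m²]
Adding exponents of each base unit: m: 1, s: -2
SI base units of gravitational acceleration: m/s²

The claimed units m/s² match the derived units, so the claim is correct.

Answer: Yes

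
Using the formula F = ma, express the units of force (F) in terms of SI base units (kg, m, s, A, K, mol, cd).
Units of each symbol in F = ma:
  m (mass): kg
  a (acceleration): m/s²

Multiplying the contributions: [kg] · [m/s²]
Adding exponents of each base unit: kg: 1, m: 1, s: -2
SI base units of force: kg·m/s²

Answer: kg·m/s²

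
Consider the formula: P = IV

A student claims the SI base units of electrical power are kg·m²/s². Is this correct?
Units of each symbol in P = IV:
  I (current): A
  V (voltage, in volts): kg·m²/(s³·A)

Multiplying the contributions: [A] · [kg·m²/(s³·A)]
Adding exponents of each base unit: kg: 1, m: 2, s: -3
SI base units of electrical power: kg·m²/s³

The claimed units kg·m²/s² (exponents kg: 1, m: 2, s: -2) do not match the derived units kg·m²/s³ (exponents kg: 1, m: 2, s: -3), so the claim is incorrect.

Answer: No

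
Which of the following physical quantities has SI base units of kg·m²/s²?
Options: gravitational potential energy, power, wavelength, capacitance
Checking the SI base units of each option:
  gravitational potential energy (U = -GMm/r): kg·m²/s²  ✓ matches
  power (P = W/t): kg·m²/s³  ✗
  wavelength (λ = v/f): m  ✗
  capacitance (C = Q/V): s⁴·A²/(kg·m²)  ✗

Only gravitational potential energy has units kg·m²/s².

Answer: gravitational potential energy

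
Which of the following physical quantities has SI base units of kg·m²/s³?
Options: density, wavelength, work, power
Checking the SI base units of each option:
  density (ρ = m/V): kg/m³  ✗
  wavelength (λ = v/f): m  ✗
  work (W = Fd): kg·m²/s²  ✗
  power (P = W/t): kg·m²/s³  ✓ matches

Only power has units kg·m²/s³.

Answer: power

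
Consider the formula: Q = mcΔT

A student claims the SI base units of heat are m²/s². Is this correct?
Units of each symbol in Q = mcΔT:
  m (mass): kg
  c (specific heat capacity, in J/(kg·K)): m²/(s²·K)
  ΔT (temperature change): K

Multiplying the contributions: [kg] · [m²/(s²·K)] · [K]
Adding exponents of each base unit: kg: 1, m: 2, s: -2
SI base units of heat: kg·m²/s²

The claimed units m²/s² (exponents m: 2, s: -2) do not match the derived units kg·m²/s² (exponents kg: 1, m: 2, s: -2), so the claim is incorrect.

Answer: No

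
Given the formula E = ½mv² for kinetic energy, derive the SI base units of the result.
Units of each symbol in E = ½mv²:
  m (mass): kg
  v (speed): m/s  → to the power 2, contributes m²/s²
  The factor ½ is dimensionless.

Multiplying the contributions: [kg] · [m²/s²]
Adding exponents of each base unit: kg: 1, m: 2, s: -2
SI base units of kinetic energy: kg·m²/s²

Answer: kg·m²/s²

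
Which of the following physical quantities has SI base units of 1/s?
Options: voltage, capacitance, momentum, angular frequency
Checking the SI base units of each option:
  voltage (V = IR): kg·m²/(s³·A)  ✗
  capacitance (C = Q/V): s⁴·A²/(kg·m²)  ✗
  momentum (p = mv): kg·m/s  ✗
  angular frequency (ω = 2πf): 1/s  ✓ matches

Only angular frequency has units 1/s.

Answer: angular frequency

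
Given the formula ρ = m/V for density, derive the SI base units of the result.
Units of each symbol in ρ = m/V:
  m (mass): kg
  V (volume): m³  → in the denominator, contributes 1/m³

Multiplying the contributions: [kg] · [1/m³]
Adding exponents of each base unit: kg: 1, m: -3
SI base units of density: kg/m³

Answer: kg/m³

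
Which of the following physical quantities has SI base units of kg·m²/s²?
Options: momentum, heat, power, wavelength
Checking the SI base units of each option:
  momentum (p = mv): kg·m/s  ✗
  heat (Q = mcΔT): kg·m²/s²  ✓ matches
  power (P = W/t): kg·m²/s³  ✗
  wavelength (λ = v/f): m  ✗

Only heat has units kg·m²/s².

Answer: heat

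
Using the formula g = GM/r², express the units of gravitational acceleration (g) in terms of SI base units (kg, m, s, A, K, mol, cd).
Units of each symbol in g = GM/r²:
  G (gravitational constant): m³/(kg·s²)
  M (mass): kg
  r (distance): m  → to the power 2 in the denominator, contributes 1/m²

Multiplying the contributions: [m³/(kg·s²)] · [kg] · [1/m²]
Adding exponents of each base unit: m: 1, s: -2
SI base units of gravitational acceleration: m/s²

Answer: m/s²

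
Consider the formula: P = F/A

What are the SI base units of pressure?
Units of each symbol in P = F/A:
  F (force): kg·m/s²
  A (area): m²  → in the denominator, contributes 1/m²

Multiplying the contributions: [kg·m/s²] · [1/m²]
Adding exponents of each base unit: kg: 1, m: -1, s: -2
SI base units of pressure: kg/(m·s²)

Answer: kg/(m·s²)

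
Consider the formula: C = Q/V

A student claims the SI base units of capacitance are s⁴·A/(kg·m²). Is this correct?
Units of each symbol in C = Q/V:
  Q (charge, in coulombs): s·A
  V (voltage, in volts): kg·m²/(s³·A)  → in the denominator, contributes s³·A/(kg·m²)

Multiplying the contributions: [s·A] · [s³·A/(kg·m²)]
Adding exponents of each base unit: kg: -1, m: -2, s: 4, A: 2
SI base units of capacitance: s⁴·A²/(kg·m²)

The claimed units s⁴·A/(kg·m²) (exponents kg: -1, m: -2, s: 4, A: 1) do not match the derived units s⁴·A²/(kg·m²) (exponents kg: -1, m: -2, s: 4, A: 2), so the claim is incorrect.

Answer: No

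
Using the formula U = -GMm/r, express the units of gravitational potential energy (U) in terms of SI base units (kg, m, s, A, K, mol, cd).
Units of each symbol in U = -GMm/r:
  G (gravitational constant): m³/(kg·s²)
  M (mass): kg
  m (mass): kg
  r (distance): m  → in the denominator, contributes 1/m
  The minus sign does not affect the units.

Multiplying the contributions: [m³/(kg·s²)] · [kg] · [kg] · [1/m]
Adding exponents of each base unit: kg: 1, m: 2, s: -2
SI base units of gravitational potential energy: kg·m²/s²

Answer: kg·m²/s²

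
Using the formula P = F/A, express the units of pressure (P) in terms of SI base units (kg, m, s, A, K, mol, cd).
Units of each symbol in P = F/A:
  F (force): kg·m/s²
  A (area): m²  → in the denominator, contributes 1/m²

Multiplying the contributions: [kg·m/s²] · [1/m²]
Adding exponents of each base unit: kg: 1, m: -1, s: -2
SI base units of pressure: kg/(m·s²)

Answer: kg/(m·s²)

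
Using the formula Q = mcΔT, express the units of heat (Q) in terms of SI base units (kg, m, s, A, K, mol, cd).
Units of each symbol in Q = mcΔT:
  m (mass): kg
  c (specific heat capacity, in J/(kg·K)): m²/(s²·K)
  ΔT (temperature change): K

Multiplying the contributions: [kg] · [m²/(s²·K)] · [K]
Adding exponents of each base unit: kg: 1, m: 2, s: -2
SI base units of heat: kg·m²/s²

Answer: kg·m²/s²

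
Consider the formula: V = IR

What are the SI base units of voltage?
Units of each symbol in V = IR:
  I (current): A
  R (resistance, in ohms): kg·m²/(s³·A²)

Multiplying the contributions: [A] · [kg·m²/(s³·A²)]
Adding exponents of each base unit: kg: 1, m: 2, s: -3, A: -1
SI base units of voltage: kg·m²/(s³·A)

Answer: kg·m²/(s³·A)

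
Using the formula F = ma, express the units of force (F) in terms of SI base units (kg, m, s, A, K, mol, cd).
Units of each symbol in F = ma:
  m (mass): kg
  a (acceleration): m/s²

Multiplying the contributions: [kg] · [m/s²]
Adding exponents of each base unit: kg: 1, m: 1, s: -2
SI base units of force: kg·m/s²

Answer: kg·m/s²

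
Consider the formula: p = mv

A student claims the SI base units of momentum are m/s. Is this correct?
Units of each symbol in p = mv:
  m (mass): kg
  v (velocity): m/s

Multiplying the contributions: [kg] · [m/s]
Adding exponents of each base unit: kg: 1, m: 1, s: -1
SI base units of momentum: kg·m/s

The claimed units m/s (exponents m: 1, s: -1) do not match the derived units kg·m/s (exponents kg: 1, m: 1, s: -1), so the claim is incorrect.

Answer: No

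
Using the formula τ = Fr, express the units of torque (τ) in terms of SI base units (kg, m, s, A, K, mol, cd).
Units of each symbol in τ = Fr:
  F (force): kg·m/s²
  r (lever arm): m

Multiplying the contributions: [kg·m/s²] · [m]
Adding exponents of each base unit: kg: 1, m: 2, s: -2
SI base units of torque: kg·m²/s²

Answer: kg·m²/s²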